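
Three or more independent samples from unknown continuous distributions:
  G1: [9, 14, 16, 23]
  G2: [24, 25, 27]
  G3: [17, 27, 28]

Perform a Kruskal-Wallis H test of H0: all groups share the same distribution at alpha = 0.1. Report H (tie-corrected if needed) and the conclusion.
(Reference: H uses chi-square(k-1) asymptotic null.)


Step 1: Combine all N = 10 observations and assign midranks.
sorted (value, group, rank): (9,G1,1), (14,G1,2), (16,G1,3), (17,G3,4), (23,G1,5), (24,G2,6), (25,G2,7), (27,G2,8.5), (27,G3,8.5), (28,G3,10)
Step 2: Sum ranks within each group.
R_1 = 11 (n_1 = 4)
R_2 = 21.5 (n_2 = 3)
R_3 = 22.5 (n_3 = 3)
Step 3: H = 12/(N(N+1)) * sum(R_i^2/n_i) - 3(N+1)
     = 12/(10*11) * (11^2/4 + 21.5^2/3 + 22.5^2/3) - 3*11
     = 0.109091 * 353.083 - 33
     = 5.518182.
Step 4: Ties present; correction factor C = 1 - 6/(10^3 - 10) = 0.993939. Corrected H = 5.518182 / 0.993939 = 5.551829.
Step 5: Under H0, H ~ chi^2(2); p-value = 0.062292.
Step 6: alpha = 0.1. reject H0.

H = 5.5518, df = 2, p = 0.062292, reject H0.


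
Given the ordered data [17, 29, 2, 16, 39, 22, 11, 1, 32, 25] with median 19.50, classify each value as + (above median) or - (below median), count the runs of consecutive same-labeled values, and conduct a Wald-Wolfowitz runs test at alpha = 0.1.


Step 1: Compute median = 19.50; label A = above, B = below.
Labels in order: BABBAABBAA  (n_A = 5, n_B = 5)
Step 2: Count runs R = 6.
Step 3: Under H0 (random ordering), E[R] = 2*n_A*n_B/(n_A+n_B) + 1 = 2*5*5/10 + 1 = 6.0000.
        Var[R] = 2*n_A*n_B*(2*n_A*n_B - n_A - n_B) / ((n_A+n_B)^2 * (n_A+n_B-1)) = 2000/900 = 2.2222.
        SD[R] = 1.4907.
Step 4: R = E[R], so z = 0 with no continuity correction.
Step 5: Two-sided p-value via normal approximation = 2*(1 - Phi(|z|)) = 1.000000.
Step 6: alpha = 0.1. fail to reject H0.

R = 6, z = 0.0000, p = 1.000000, fail to reject H0.


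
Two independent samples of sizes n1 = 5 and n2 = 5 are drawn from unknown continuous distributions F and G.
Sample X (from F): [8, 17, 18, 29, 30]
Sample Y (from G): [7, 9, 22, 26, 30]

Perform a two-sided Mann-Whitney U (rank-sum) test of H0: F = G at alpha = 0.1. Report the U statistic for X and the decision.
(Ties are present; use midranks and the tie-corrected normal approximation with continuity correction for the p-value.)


Step 1: Combine and sort all 10 observations; assign midranks.
sorted (value, group): (7,Y), (8,X), (9,Y), (17,X), (18,X), (22,Y), (26,Y), (29,X), (30,X), (30,Y)
ranks: 7->1, 8->2, 9->3, 17->4, 18->5, 22->6, 26->7, 29->8, 30->9.5, 30->9.5
Step 2: Rank sum for X: R1 = 2 + 4 + 5 + 8 + 9.5 = 28.5.
Step 3: U_X = R1 - n1(n1+1)/2 = 28.5 - 5*6/2 = 28.5 - 15 = 13.5.
       U_Y = n1*n2 - U_X = 25 - 13.5 = 11.5.
Step 4: Ties are present, so use the tie-corrected normal approximation (with continuity correction) for the p-value.
Step 5: p-value = 0.916563; compare to alpha = 0.1. fail to reject H0.

U_X = 13.5, p = 0.916563, fail to reject H0 at alpha = 0.1.


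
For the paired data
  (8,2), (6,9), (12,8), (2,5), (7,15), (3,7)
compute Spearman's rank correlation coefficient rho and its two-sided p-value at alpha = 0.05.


Step 1: Rank x and y separately (midranks; no ties here).
rank(x): 8->5, 6->3, 12->6, 2->1, 7->4, 3->2
rank(y): 2->1, 9->5, 8->4, 5->2, 15->6, 7->3
Step 2: d_i = R_x(i) - R_y(i); compute d_i^2.
  (5-1)^2=16, (3-5)^2=4, (6-4)^2=4, (1-2)^2=1, (4-6)^2=4, (2-3)^2=1
sum(d^2) = 30.
Step 3: rho = 1 - 6*30 / (6*(6^2 - 1)) = 1 - 180/210 = 0.142857.
Step 4: Under H0, t = rho * sqrt((n-2)/(1-rho^2)) = 0.2887 ~ t(4).
Step 5: Two-sided p-value from the t-distribution with 4 df = 0.787172.
Step 6: alpha = 0.05. fail to reject H0.

rho = 0.1429, p = 0.787172, fail to reject H0 at alpha = 0.05.


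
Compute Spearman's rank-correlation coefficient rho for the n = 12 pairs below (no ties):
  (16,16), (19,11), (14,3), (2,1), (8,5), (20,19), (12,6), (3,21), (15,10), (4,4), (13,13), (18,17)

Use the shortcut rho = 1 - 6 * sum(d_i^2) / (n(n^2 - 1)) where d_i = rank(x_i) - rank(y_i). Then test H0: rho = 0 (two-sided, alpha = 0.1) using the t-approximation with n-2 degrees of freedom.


Step 1: Rank x and y separately (midranks; no ties here).
rank(x): 16->9, 19->11, 14->7, 2->1, 8->4, 20->12, 12->5, 3->2, 15->8, 4->3, 13->6, 18->10
rank(y): 16->9, 11->7, 3->2, 1->1, 5->4, 19->11, 6->5, 21->12, 10->6, 4->3, 13->8, 17->10
Step 2: d_i = R_x(i) - R_y(i); compute d_i^2.
  (9-9)^2=0, (11-7)^2=16, (7-2)^2=25, (1-1)^2=0, (4-4)^2=0, (12-11)^2=1, (5-5)^2=0, (2-12)^2=100, (8-6)^2=4, (3-3)^2=0, (6-8)^2=4, (10-10)^2=0
sum(d^2) = 150.
Step 3: rho = 1 - 6*150 / (12*(12^2 - 1)) = 1 - 900/1716 = 0.475524.
Step 4: Under H0, t = rho * sqrt((n-2)/(1-rho^2)) = 1.7094 ~ t(10).
Step 5: Two-sided p-value from the t-distribution with 10 df = 0.118176.
Step 6: alpha = 0.1. fail to reject H0.

rho = 0.4755, p = 0.118176, fail to reject H0 at alpha = 0.1.


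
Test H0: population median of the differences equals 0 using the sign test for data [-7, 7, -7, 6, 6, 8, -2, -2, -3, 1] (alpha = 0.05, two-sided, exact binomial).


Step 1: Discard zero differences. Original n = 10; n_eff = number of nonzero differences = 10.
Nonzero differences (with sign): -7, +7, -7, +6, +6, +8, -2, -2, -3, +1
Step 2: Count signs: positive = 5, negative = 5.
Step 3: Under H0: P(positive) = 0.5, so the number of positives S ~ Bin(10, 0.5).
Step 4: Two-sided exact p-value = sum of Bin(10,0.5) probabilities at or below the observed probability = 1.000000.
Step 5: alpha = 0.05. fail to reject H0.

n_eff = 10, pos = 5, neg = 5, p = 1.000000, fail to reject H0.


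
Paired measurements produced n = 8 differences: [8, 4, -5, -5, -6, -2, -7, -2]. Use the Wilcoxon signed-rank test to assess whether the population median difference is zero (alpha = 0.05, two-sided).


Step 1: Drop any zero differences (none here) and take |d_i|.
|d| = [8, 4, 5, 5, 6, 2, 7, 2]
Step 2: Midrank |d_i| (ties get averaged ranks).
ranks: |8|->8, |4|->3, |5|->4.5, |5|->4.5, |6|->6, |2|->1.5, |7|->7, |2|->1.5
Step 3: Attach original signs; sum ranks with positive sign and with negative sign.
W+ = 8 + 3 = 11
W- = 4.5 + 4.5 + 6 + 1.5 + 7 + 1.5 = 25
(Check: W+ + W- = 36 should equal n(n+1)/2 = 36.)
Step 4: Test statistic W = min(W+, W-) = 11.
Step 5: Ties in |d|, so use the tie-corrected normal approximation.
        E[W] = n(n+1)/4 = 8*9/4 = 18.
        Tie groups: |d|=2 (t=2), |d|=5 (t=2); sum(t^3 - t) = 12.
        Var[W] = n(n+1)(2n+1)/24 - sum(t^3-t)/48 = 1224/24 - 12/48 = 50.75.
        z = (W - E[W]) / sqrt(Var[W]) = (11 - 18) / 7.1239 = -0.9826.
        Two-sided p = 2*Phi(z) = 0.325801.
Step 6: alpha = 0.05. fail to reject H0.

W+ = 11, W- = 25, W = min = 11, p = 0.325801, fail to reject H0.


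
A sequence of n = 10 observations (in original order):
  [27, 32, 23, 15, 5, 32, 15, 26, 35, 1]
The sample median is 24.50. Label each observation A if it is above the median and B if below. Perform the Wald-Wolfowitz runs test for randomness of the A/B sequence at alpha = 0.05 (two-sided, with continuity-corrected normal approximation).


Step 1: Compute median = 24.50; label A = above, B = below.
Labels in order: AABBBABAAB  (n_A = 5, n_B = 5)
Step 2: Count runs R = 6.
Step 3: Under H0 (random ordering), E[R] = 2*n_A*n_B/(n_A+n_B) + 1 = 2*5*5/10 + 1 = 6.0000.
        Var[R] = 2*n_A*n_B*(2*n_A*n_B - n_A - n_B) / ((n_A+n_B)^2 * (n_A+n_B-1)) = 2000/900 = 2.2222.
        SD[R] = 1.4907.
Step 4: R = E[R], so z = 0 with no continuity correction.
Step 5: Two-sided p-value via normal approximation = 2*(1 - Phi(|z|)) = 1.000000.
Step 6: alpha = 0.05. fail to reject H0.

R = 6, z = 0.0000, p = 1.000000, fail to reject H0.


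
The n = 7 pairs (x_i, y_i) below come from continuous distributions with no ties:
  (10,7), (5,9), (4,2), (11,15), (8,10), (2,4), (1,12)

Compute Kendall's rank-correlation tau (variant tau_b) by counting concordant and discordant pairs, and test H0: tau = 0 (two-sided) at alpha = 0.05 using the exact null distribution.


Step 1: Enumerate the 21 unordered pairs (i,j) with i<j and classify each by sign(x_j-x_i) * sign(y_j-y_i).
  (1,2):dx=-5,dy=+2->D; (1,3):dx=-6,dy=-5->C; (1,4):dx=+1,dy=+8->C; (1,5):dx=-2,dy=+3->D
  (1,6):dx=-8,dy=-3->C; (1,7):dx=-9,dy=+5->D; (2,3):dx=-1,dy=-7->C; (2,4):dx=+6,dy=+6->C
  (2,5):dx=+3,dy=+1->C; (2,6):dx=-3,dy=-5->C; (2,7):dx=-4,dy=+3->D; (3,4):dx=+7,dy=+13->C
  (3,5):dx=+4,dy=+8->C; (3,6):dx=-2,dy=+2->D; (3,7):dx=-3,dy=+10->D; (4,5):dx=-3,dy=-5->C
  (4,6):dx=-9,dy=-11->C; (4,7):dx=-10,dy=-3->C; (5,6):dx=-6,dy=-6->C; (5,7):dx=-7,dy=+2->D
  (6,7):dx=-1,dy=+8->D
Step 2: C = 13, D = 8, total pairs = 21.
Step 3: tau = (C - D)/(n(n-1)/2) = (13 - 8)/21 = 0.238095.
Step 4: Exact two-sided p-value (enumerate n! = 5040 permutations of y under H0): p = 0.561905.
Step 5: alpha = 0.05. fail to reject H0.

tau_b = 0.2381 (C=13, D=8), p = 0.561905, fail to reject H0.


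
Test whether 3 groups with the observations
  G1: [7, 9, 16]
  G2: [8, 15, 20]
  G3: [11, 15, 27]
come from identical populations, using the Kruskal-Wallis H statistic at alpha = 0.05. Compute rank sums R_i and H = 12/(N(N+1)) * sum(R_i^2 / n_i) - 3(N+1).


Step 1: Combine all N = 9 observations and assign midranks.
sorted (value, group, rank): (7,G1,1), (8,G2,2), (9,G1,3), (11,G3,4), (15,G2,5.5), (15,G3,5.5), (16,G1,7), (20,G2,8), (27,G3,9)
Step 2: Sum ranks within each group.
R_1 = 11 (n_1 = 3)
R_2 = 15.5 (n_2 = 3)
R_3 = 18.5 (n_3 = 3)
Step 3: H = 12/(N(N+1)) * sum(R_i^2/n_i) - 3(N+1)
     = 12/(9*10) * (11^2/3 + 15.5^2/3 + 18.5^2/3) - 3*10
     = 0.133333 * 234.5 - 30
     = 1.266667.
Step 4: Ties present; correction factor C = 1 - 6/(9^3 - 9) = 0.991667. Corrected H = 1.266667 / 0.991667 = 1.277311.
Step 5: Under H0, H ~ chi^2(2); p-value = 0.528002.
Step 6: alpha = 0.05. fail to reject H0.

H = 1.2773, df = 2, p = 0.528002, fail to reject H0.


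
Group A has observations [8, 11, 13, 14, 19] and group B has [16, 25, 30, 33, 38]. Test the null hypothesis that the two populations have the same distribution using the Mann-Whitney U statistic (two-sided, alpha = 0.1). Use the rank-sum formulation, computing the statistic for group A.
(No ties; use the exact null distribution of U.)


Step 1: Combine and sort all 10 observations; assign midranks.
sorted (value, group): (8,X), (11,X), (13,X), (14,X), (16,Y), (19,X), (25,Y), (30,Y), (33,Y), (38,Y)
ranks: 8->1, 11->2, 13->3, 14->4, 16->5, 19->6, 25->7, 30->8, 33->9, 38->10
Step 2: Rank sum for X: R1 = 1 + 2 + 3 + 4 + 6 = 16.
Step 3: U_X = R1 - n1(n1+1)/2 = 16 - 5*6/2 = 16 - 15 = 1.
       U_Y = n1*n2 - U_X = 25 - 1 = 24.
Step 4: No ties, so the exact null distribution of U (based on enumerating the C(10,5) = 252 equally likely rank assignments) gives the two-sided p-value.
Step 5: p-value = 0.015873; compare to alpha = 0.1. reject H0.

U_X = 1, p = 0.015873, reject H0 at alpha = 0.1.


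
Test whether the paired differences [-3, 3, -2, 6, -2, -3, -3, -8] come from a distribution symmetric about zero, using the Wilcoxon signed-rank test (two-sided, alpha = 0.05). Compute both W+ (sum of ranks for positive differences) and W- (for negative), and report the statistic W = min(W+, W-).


Step 1: Drop any zero differences (none here) and take |d_i|.
|d| = [3, 3, 2, 6, 2, 3, 3, 8]
Step 2: Midrank |d_i| (ties get averaged ranks).
ranks: |3|->4.5, |3|->4.5, |2|->1.5, |6|->7, |2|->1.5, |3|->4.5, |3|->4.5, |8|->8
Step 3: Attach original signs; sum ranks with positive sign and with negative sign.
W+ = 4.5 + 7 = 11.5
W- = 4.5 + 1.5 + 1.5 + 4.5 + 4.5 + 8 = 24.5
(Check: W+ + W- = 36 should equal n(n+1)/2 = 36.)
Step 4: Test statistic W = min(W+, W-) = 11.5.
Step 5: Ties in |d|, so use the tie-corrected normal approximation.
        E[W] = n(n+1)/4 = 8*9/4 = 18.
        Tie groups: |d|=2 (t=2), |d|=3 (t=4); sum(t^3 - t) = 66.
        Var[W] = n(n+1)(2n+1)/24 - sum(t^3-t)/48 = 1224/24 - 66/48 = 49.625.
        z = (W - E[W]) / sqrt(Var[W]) = (11.5 - 18) / 7.0445 = -0.9227.
        Two-sided p = 2*Phi(z) = 0.356161.
Step 6: alpha = 0.05. fail to reject H0.

W+ = 11.5, W- = 24.5, W = min = 11.5, p = 0.356161, fail to reject H0.


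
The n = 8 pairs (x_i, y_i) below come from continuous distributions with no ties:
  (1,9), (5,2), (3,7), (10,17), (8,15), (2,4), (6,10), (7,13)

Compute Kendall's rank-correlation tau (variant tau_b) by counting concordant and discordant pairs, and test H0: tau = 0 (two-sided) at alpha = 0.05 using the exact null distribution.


Step 1: Enumerate the 28 unordered pairs (i,j) with i<j and classify each by sign(x_j-x_i) * sign(y_j-y_i).
  (1,2):dx=+4,dy=-7->D; (1,3):dx=+2,dy=-2->D; (1,4):dx=+9,dy=+8->C; (1,5):dx=+7,dy=+6->C
  (1,6):dx=+1,dy=-5->D; (1,7):dx=+5,dy=+1->C; (1,8):dx=+6,dy=+4->C; (2,3):dx=-2,dy=+5->D
  (2,4):dx=+5,dy=+15->C; (2,5):dx=+3,dy=+13->C; (2,6):dx=-3,dy=+2->D; (2,7):dx=+1,dy=+8->C
  (2,8):dx=+2,dy=+11->C; (3,4):dx=+7,dy=+10->C; (3,5):dx=+5,dy=+8->C; (3,6):dx=-1,dy=-3->C
  (3,7):dx=+3,dy=+3->C; (3,8):dx=+4,dy=+6->C; (4,5):dx=-2,dy=-2->C; (4,6):dx=-8,dy=-13->C
  (4,7):dx=-4,dy=-7->C; (4,8):dx=-3,dy=-4->C; (5,6):dx=-6,dy=-11->C; (5,7):dx=-2,dy=-5->C
  (5,8):dx=-1,dy=-2->C; (6,7):dx=+4,dy=+6->C; (6,8):dx=+5,dy=+9->C; (7,8):dx=+1,dy=+3->C
Step 2: C = 23, D = 5, total pairs = 28.
Step 3: tau = (C - D)/(n(n-1)/2) = (23 - 5)/28 = 0.642857.
Step 4: Exact two-sided p-value (enumerate n! = 40320 permutations of y under H0): p = 0.031151.
Step 5: alpha = 0.05. reject H0.

tau_b = 0.6429 (C=23, D=5), p = 0.031151, reject H0.


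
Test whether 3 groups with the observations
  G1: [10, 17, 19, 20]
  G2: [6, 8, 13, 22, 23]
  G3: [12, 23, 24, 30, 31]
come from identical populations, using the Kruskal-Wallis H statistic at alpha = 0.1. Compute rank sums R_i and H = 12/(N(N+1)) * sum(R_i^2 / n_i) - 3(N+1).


Step 1: Combine all N = 14 observations and assign midranks.
sorted (value, group, rank): (6,G2,1), (8,G2,2), (10,G1,3), (12,G3,4), (13,G2,5), (17,G1,6), (19,G1,7), (20,G1,8), (22,G2,9), (23,G2,10.5), (23,G3,10.5), (24,G3,12), (30,G3,13), (31,G3,14)
Step 2: Sum ranks within each group.
R_1 = 24 (n_1 = 4)
R_2 = 27.5 (n_2 = 5)
R_3 = 53.5 (n_3 = 5)
Step 3: H = 12/(N(N+1)) * sum(R_i^2/n_i) - 3(N+1)
     = 12/(14*15) * (24^2/4 + 27.5^2/5 + 53.5^2/5) - 3*15
     = 0.057143 * 867.7 - 45
     = 4.582857.
Step 4: Ties present; correction factor C = 1 - 6/(14^3 - 14) = 0.997802. Corrected H = 4.582857 / 0.997802 = 4.592952.
Step 5: Under H0, H ~ chi^2(2); p-value = 0.100613.
Step 6: alpha = 0.1. fail to reject H0.

H = 4.5930, df = 2, p = 0.100613, fail to reject H0.


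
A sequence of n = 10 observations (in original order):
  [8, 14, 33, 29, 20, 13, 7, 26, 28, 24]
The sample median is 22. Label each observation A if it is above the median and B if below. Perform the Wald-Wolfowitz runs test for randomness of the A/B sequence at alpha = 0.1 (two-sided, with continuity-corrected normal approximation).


Step 1: Compute median = 22; label A = above, B = below.
Labels in order: BBAABBBAAA  (n_A = 5, n_B = 5)
Step 2: Count runs R = 4.
Step 3: Under H0 (random ordering), E[R] = 2*n_A*n_B/(n_A+n_B) + 1 = 2*5*5/10 + 1 = 6.0000.
        Var[R] = 2*n_A*n_B*(2*n_A*n_B - n_A - n_B) / ((n_A+n_B)^2 * (n_A+n_B-1)) = 2000/900 = 2.2222.
        SD[R] = 1.4907.
Step 4: Continuity-corrected z = (R + 0.5 - E[R]) / SD[R] = (4 + 0.5 - 6.0000) / 1.4907 = -1.0062.
Step 5: Two-sided p-value via normal approximation = 2*(1 - Phi(|z|)) = 0.314305.
Step 6: alpha = 0.1. fail to reject H0.

R = 4, z = -1.0062, p = 0.314305, fail to reject H0.


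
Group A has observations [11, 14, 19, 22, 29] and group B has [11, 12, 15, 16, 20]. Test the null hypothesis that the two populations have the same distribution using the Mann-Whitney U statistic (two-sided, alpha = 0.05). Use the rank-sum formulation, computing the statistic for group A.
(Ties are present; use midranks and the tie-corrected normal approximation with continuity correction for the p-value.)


Step 1: Combine and sort all 10 observations; assign midranks.
sorted (value, group): (11,X), (11,Y), (12,Y), (14,X), (15,Y), (16,Y), (19,X), (20,Y), (22,X), (29,X)
ranks: 11->1.5, 11->1.5, 12->3, 14->4, 15->5, 16->6, 19->7, 20->8, 22->9, 29->10
Step 2: Rank sum for X: R1 = 1.5 + 4 + 7 + 9 + 10 = 31.5.
Step 3: U_X = R1 - n1(n1+1)/2 = 31.5 - 5*6/2 = 31.5 - 15 = 16.5.
       U_Y = n1*n2 - U_X = 25 - 16.5 = 8.5.
Step 4: Ties are present, so use the tie-corrected normal approximation (with continuity correction) for the p-value.
Step 5: p-value = 0.463344; compare to alpha = 0.05. fail to reject H0.

U_X = 16.5, p = 0.463344, fail to reject H0 at alpha = 0.05.


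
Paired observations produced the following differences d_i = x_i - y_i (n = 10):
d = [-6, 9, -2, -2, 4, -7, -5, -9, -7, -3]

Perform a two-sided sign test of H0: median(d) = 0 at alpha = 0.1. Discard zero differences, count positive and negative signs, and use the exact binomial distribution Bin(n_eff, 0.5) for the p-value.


Step 1: Discard zero differences. Original n = 10; n_eff = number of nonzero differences = 10.
Nonzero differences (with sign): -6, +9, -2, -2, +4, -7, -5, -9, -7, -3
Step 2: Count signs: positive = 2, negative = 8.
Step 3: Under H0: P(positive) = 0.5, so the number of positives S ~ Bin(10, 0.5).
Step 4: Two-sided exact p-value = sum of Bin(10,0.5) probabilities at or below the observed probability = 0.109375.
Step 5: alpha = 0.1. fail to reject H0.

n_eff = 10, pos = 2, neg = 8, p = 0.109375, fail to reject H0.


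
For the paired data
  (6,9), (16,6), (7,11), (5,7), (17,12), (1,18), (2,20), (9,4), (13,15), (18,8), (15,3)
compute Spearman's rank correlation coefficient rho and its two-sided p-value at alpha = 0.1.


Step 1: Rank x and y separately (midranks; no ties here).
rank(x): 6->4, 16->9, 7->5, 5->3, 17->10, 1->1, 2->2, 9->6, 13->7, 18->11, 15->8
rank(y): 9->6, 6->3, 11->7, 7->4, 12->8, 18->10, 20->11, 4->2, 15->9, 8->5, 3->1
Step 2: d_i = R_x(i) - R_y(i); compute d_i^2.
  (4-6)^2=4, (9-3)^2=36, (5-7)^2=4, (3-4)^2=1, (10-8)^2=4, (1-10)^2=81, (2-11)^2=81, (6-2)^2=16, (7-9)^2=4, (11-5)^2=36, (8-1)^2=49
sum(d^2) = 316.
Step 3: rho = 1 - 6*316 / (11*(11^2 - 1)) = 1 - 1896/1320 = -0.436364.
Step 4: Under H0, t = rho * sqrt((n-2)/(1-rho^2)) = -1.4549 ~ t(9).
Step 5: Two-sided p-value from the t-distribution with 9 df = 0.179665.
Step 6: alpha = 0.1. fail to reject H0.

rho = -0.4364, p = 0.179665, fail to reject H0 at alpha = 0.1.


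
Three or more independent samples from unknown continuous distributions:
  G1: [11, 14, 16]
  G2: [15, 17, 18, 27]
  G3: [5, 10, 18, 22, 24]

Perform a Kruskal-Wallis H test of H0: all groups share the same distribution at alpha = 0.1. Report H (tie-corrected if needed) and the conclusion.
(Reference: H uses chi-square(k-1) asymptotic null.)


Step 1: Combine all N = 12 observations and assign midranks.
sorted (value, group, rank): (5,G3,1), (10,G3,2), (11,G1,3), (14,G1,4), (15,G2,5), (16,G1,6), (17,G2,7), (18,G2,8.5), (18,G3,8.5), (22,G3,10), (24,G3,11), (27,G2,12)
Step 2: Sum ranks within each group.
R_1 = 13 (n_1 = 3)
R_2 = 32.5 (n_2 = 4)
R_3 = 32.5 (n_3 = 5)
Step 3: H = 12/(N(N+1)) * sum(R_i^2/n_i) - 3(N+1)
     = 12/(12*13) * (13^2/3 + 32.5^2/4 + 32.5^2/5) - 3*13
     = 0.076923 * 531.646 - 39
     = 1.895833.
Step 4: Ties present; correction factor C = 1 - 6/(12^3 - 12) = 0.996503. Corrected H = 1.895833 / 0.996503 = 1.902485.
Step 5: Under H0, H ~ chi^2(2); p-value = 0.386261.
Step 6: alpha = 0.1. fail to reject H0.

H = 1.9025, df = 2, p = 0.386261, fail to reject H0.


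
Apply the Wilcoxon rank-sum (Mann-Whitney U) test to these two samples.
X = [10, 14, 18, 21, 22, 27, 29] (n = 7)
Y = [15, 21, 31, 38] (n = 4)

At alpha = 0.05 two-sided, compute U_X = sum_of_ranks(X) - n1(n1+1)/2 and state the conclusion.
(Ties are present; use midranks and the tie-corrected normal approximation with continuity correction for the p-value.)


Step 1: Combine and sort all 11 observations; assign midranks.
sorted (value, group): (10,X), (14,X), (15,Y), (18,X), (21,X), (21,Y), (22,X), (27,X), (29,X), (31,Y), (38,Y)
ranks: 10->1, 14->2, 15->3, 18->4, 21->5.5, 21->5.5, 22->7, 27->8, 29->9, 31->10, 38->11
Step 2: Rank sum for X: R1 = 1 + 2 + 4 + 5.5 + 7 + 8 + 9 = 36.5.
Step 3: U_X = R1 - n1(n1+1)/2 = 36.5 - 7*8/2 = 36.5 - 28 = 8.5.
       U_Y = n1*n2 - U_X = 28 - 8.5 = 19.5.
Step 4: Ties are present, so use the tie-corrected normal approximation (with continuity correction) for the p-value.
Step 5: p-value = 0.343605; compare to alpha = 0.05. fail to reject H0.

U_X = 8.5, p = 0.343605, fail to reject H0 at alpha = 0.05.


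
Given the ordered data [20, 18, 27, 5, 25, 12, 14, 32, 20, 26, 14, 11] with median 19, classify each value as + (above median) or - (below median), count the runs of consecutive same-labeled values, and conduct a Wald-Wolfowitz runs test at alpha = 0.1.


Step 1: Compute median = 19; label A = above, B = below.
Labels in order: ABABABBAAABB  (n_A = 6, n_B = 6)
Step 2: Count runs R = 8.
Step 3: Under H0 (random ordering), E[R] = 2*n_A*n_B/(n_A+n_B) + 1 = 2*6*6/12 + 1 = 7.0000.
        Var[R] = 2*n_A*n_B*(2*n_A*n_B - n_A - n_B) / ((n_A+n_B)^2 * (n_A+n_B-1)) = 4320/1584 = 2.7273.
        SD[R] = 1.6514.
Step 4: Continuity-corrected z = (R - 0.5 - E[R]) / SD[R] = (8 - 0.5 - 7.0000) / 1.6514 = 0.3028.
Step 5: Two-sided p-value via normal approximation = 2*(1 - Phi(|z|)) = 0.762069.
Step 6: alpha = 0.1. fail to reject H0.

R = 8, z = 0.3028, p = 0.762069, fail to reject H0.


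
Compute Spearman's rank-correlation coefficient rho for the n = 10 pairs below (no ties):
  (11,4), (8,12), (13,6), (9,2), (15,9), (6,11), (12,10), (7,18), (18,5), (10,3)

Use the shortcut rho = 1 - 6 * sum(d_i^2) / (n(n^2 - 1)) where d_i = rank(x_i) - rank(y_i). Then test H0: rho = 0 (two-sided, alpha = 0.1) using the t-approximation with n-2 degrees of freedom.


Step 1: Rank x and y separately (midranks; no ties here).
rank(x): 11->6, 8->3, 13->8, 9->4, 15->9, 6->1, 12->7, 7->2, 18->10, 10->5
rank(y): 4->3, 12->9, 6->5, 2->1, 9->6, 11->8, 10->7, 18->10, 5->4, 3->2
Step 2: d_i = R_x(i) - R_y(i); compute d_i^2.
  (6-3)^2=9, (3-9)^2=36, (8-5)^2=9, (4-1)^2=9, (9-6)^2=9, (1-8)^2=49, (7-7)^2=0, (2-10)^2=64, (10-4)^2=36, (5-2)^2=9
sum(d^2) = 230.
Step 3: rho = 1 - 6*230 / (10*(10^2 - 1)) = 1 - 1380/990 = -0.393939.
Step 4: Under H0, t = rho * sqrt((n-2)/(1-rho^2)) = -1.2123 ~ t(8).
Step 5: Two-sided p-value from the t-distribution with 8 df = 0.259998.
Step 6: alpha = 0.1. fail to reject H0.

rho = -0.3939, p = 0.259998, fail to reject H0 at alpha = 0.1.


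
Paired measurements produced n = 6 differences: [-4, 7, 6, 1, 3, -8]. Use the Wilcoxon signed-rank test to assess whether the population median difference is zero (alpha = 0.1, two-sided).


Step 1: Drop any zero differences (none here) and take |d_i|.
|d| = [4, 7, 6, 1, 3, 8]
Step 2: Midrank |d_i| (ties get averaged ranks).
ranks: |4|->3, |7|->5, |6|->4, |1|->1, |3|->2, |8|->6
Step 3: Attach original signs; sum ranks with positive sign and with negative sign.
W+ = 5 + 4 + 1 + 2 = 12
W- = 3 + 6 = 9
(Check: W+ + W- = 21 should equal n(n+1)/2 = 21.)
Step 4: Test statistic W = min(W+, W-) = 9.
Step 5: No ties, so the exact null distribution over the 2^6 = 64 sign assignments gives the two-sided p-value = 0.843750.
Step 6: alpha = 0.1. fail to reject H0.

W+ = 12, W- = 9, W = min = 9, p = 0.843750, fail to reject H0.


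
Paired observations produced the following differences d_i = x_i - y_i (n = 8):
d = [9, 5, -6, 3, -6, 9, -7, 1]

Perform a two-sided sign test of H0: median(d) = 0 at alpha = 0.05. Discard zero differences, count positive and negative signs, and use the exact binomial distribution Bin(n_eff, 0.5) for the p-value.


Step 1: Discard zero differences. Original n = 8; n_eff = number of nonzero differences = 8.
Nonzero differences (with sign): +9, +5, -6, +3, -6, +9, -7, +1
Step 2: Count signs: positive = 5, negative = 3.
Step 3: Under H0: P(positive) = 0.5, so the number of positives S ~ Bin(8, 0.5).
Step 4: Two-sided exact p-value = sum of Bin(8,0.5) probabilities at or below the observed probability = 0.726562.
Step 5: alpha = 0.05. fail to reject H0.

n_eff = 8, pos = 5, neg = 3, p = 0.726562, fail to reject H0.


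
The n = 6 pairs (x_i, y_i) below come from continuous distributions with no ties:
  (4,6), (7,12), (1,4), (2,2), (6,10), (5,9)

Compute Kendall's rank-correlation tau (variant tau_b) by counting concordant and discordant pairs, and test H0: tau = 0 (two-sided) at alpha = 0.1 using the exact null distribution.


Step 1: Enumerate the 15 unordered pairs (i,j) with i<j and classify each by sign(x_j-x_i) * sign(y_j-y_i).
  (1,2):dx=+3,dy=+6->C; (1,3):dx=-3,dy=-2->C; (1,4):dx=-2,dy=-4->C; (1,5):dx=+2,dy=+4->C
  (1,6):dx=+1,dy=+3->C; (2,3):dx=-6,dy=-8->C; (2,4):dx=-5,dy=-10->C; (2,5):dx=-1,dy=-2->C
  (2,6):dx=-2,dy=-3->C; (3,4):dx=+1,dy=-2->D; (3,5):dx=+5,dy=+6->C; (3,6):dx=+4,dy=+5->C
  (4,5):dx=+4,dy=+8->C; (4,6):dx=+3,dy=+7->C; (5,6):dx=-1,dy=-1->C
Step 2: C = 14, D = 1, total pairs = 15.
Step 3: tau = (C - D)/(n(n-1)/2) = (14 - 1)/15 = 0.866667.
Step 4: Exact two-sided p-value (enumerate n! = 720 permutations of y under H0): p = 0.016667.
Step 5: alpha = 0.1. reject H0.

tau_b = 0.8667 (C=14, D=1), p = 0.016667, reject H0.


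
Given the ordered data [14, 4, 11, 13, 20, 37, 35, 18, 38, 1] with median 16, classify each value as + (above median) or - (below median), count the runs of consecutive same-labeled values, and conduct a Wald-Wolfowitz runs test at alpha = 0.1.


Step 1: Compute median = 16; label A = above, B = below.
Labels in order: BBBBAAAAAB  (n_A = 5, n_B = 5)
Step 2: Count runs R = 3.
Step 3: Under H0 (random ordering), E[R] = 2*n_A*n_B/(n_A+n_B) + 1 = 2*5*5/10 + 1 = 6.0000.
        Var[R] = 2*n_A*n_B*(2*n_A*n_B - n_A - n_B) / ((n_A+n_B)^2 * (n_A+n_B-1)) = 2000/900 = 2.2222.
        SD[R] = 1.4907.
Step 4: Continuity-corrected z = (R + 0.5 - E[R]) / SD[R] = (3 + 0.5 - 6.0000) / 1.4907 = -1.6771.
Step 5: Two-sided p-value via normal approximation = 2*(1 - Phi(|z|)) = 0.093533.
Step 6: alpha = 0.1. reject H0.

R = 3, z = -1.6771, p = 0.093533, reject H0.


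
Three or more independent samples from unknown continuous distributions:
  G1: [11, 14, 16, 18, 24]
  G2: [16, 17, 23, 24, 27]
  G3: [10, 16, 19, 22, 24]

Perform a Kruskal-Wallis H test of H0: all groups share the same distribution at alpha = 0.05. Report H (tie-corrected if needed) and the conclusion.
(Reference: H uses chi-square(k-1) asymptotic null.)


Step 1: Combine all N = 15 observations and assign midranks.
sorted (value, group, rank): (10,G3,1), (11,G1,2), (14,G1,3), (16,G1,5), (16,G2,5), (16,G3,5), (17,G2,7), (18,G1,8), (19,G3,9), (22,G3,10), (23,G2,11), (24,G1,13), (24,G2,13), (24,G3,13), (27,G2,15)
Step 2: Sum ranks within each group.
R_1 = 31 (n_1 = 5)
R_2 = 51 (n_2 = 5)
R_3 = 38 (n_3 = 5)
Step 3: H = 12/(N(N+1)) * sum(R_i^2/n_i) - 3(N+1)
     = 12/(15*16) * (31^2/5 + 51^2/5 + 38^2/5) - 3*16
     = 0.050000 * 1001.2 - 48
     = 2.060000.
Step 4: Ties present; correction factor C = 1 - 48/(15^3 - 15) = 0.985714. Corrected H = 2.060000 / 0.985714 = 2.089855.
Step 5: Under H0, H ~ chi^2(2); p-value = 0.351717.
Step 6: alpha = 0.05. fail to reject H0.

H = 2.0899, df = 2, p = 0.351717, fail to reject H0.


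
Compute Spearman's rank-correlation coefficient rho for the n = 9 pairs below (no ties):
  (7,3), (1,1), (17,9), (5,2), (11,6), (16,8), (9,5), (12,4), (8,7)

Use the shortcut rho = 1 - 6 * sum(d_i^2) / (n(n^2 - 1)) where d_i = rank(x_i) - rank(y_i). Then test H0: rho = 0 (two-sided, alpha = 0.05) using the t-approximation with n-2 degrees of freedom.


Step 1: Rank x and y separately (midranks; no ties here).
rank(x): 7->3, 1->1, 17->9, 5->2, 11->6, 16->8, 9->5, 12->7, 8->4
rank(y): 3->3, 1->1, 9->9, 2->2, 6->6, 8->8, 5->5, 4->4, 7->7
Step 2: d_i = R_x(i) - R_y(i); compute d_i^2.
  (3-3)^2=0, (1-1)^2=0, (9-9)^2=0, (2-2)^2=0, (6-6)^2=0, (8-8)^2=0, (5-5)^2=0, (7-4)^2=9, (4-7)^2=9
sum(d^2) = 18.
Step 3: rho = 1 - 6*18 / (9*(9^2 - 1)) = 1 - 108/720 = 0.850000.
Step 4: Under H0, t = rho * sqrt((n-2)/(1-rho^2)) = 4.2691 ~ t(7).
Step 5: Two-sided p-value from the t-distribution with 7 df = 0.003705.
Step 6: alpha = 0.05. reject H0.

rho = 0.8500, p = 0.003705, reject H0 at alpha = 0.05.


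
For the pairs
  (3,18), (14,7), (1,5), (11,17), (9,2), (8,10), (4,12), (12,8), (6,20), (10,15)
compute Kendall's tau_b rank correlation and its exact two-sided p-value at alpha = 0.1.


Step 1: Enumerate the 45 unordered pairs (i,j) with i<j and classify each by sign(x_j-x_i) * sign(y_j-y_i).
  (1,2):dx=+11,dy=-11->D; (1,3):dx=-2,dy=-13->C; (1,4):dx=+8,dy=-1->D; (1,5):dx=+6,dy=-16->D
  (1,6):dx=+5,dy=-8->D; (1,7):dx=+1,dy=-6->D; (1,8):dx=+9,dy=-10->D; (1,9):dx=+3,dy=+2->C
  (1,10):dx=+7,dy=-3->D; (2,3):dx=-13,dy=-2->C; (2,4):dx=-3,dy=+10->D; (2,5):dx=-5,dy=-5->C
  (2,6):dx=-6,dy=+3->D; (2,7):dx=-10,dy=+5->D; (2,8):dx=-2,dy=+1->D; (2,9):dx=-8,dy=+13->D
  (2,10):dx=-4,dy=+8->D; (3,4):dx=+10,dy=+12->C; (3,5):dx=+8,dy=-3->D; (3,6):dx=+7,dy=+5->C
  (3,7):dx=+3,dy=+7->C; (3,8):dx=+11,dy=+3->C; (3,9):dx=+5,dy=+15->C; (3,10):dx=+9,dy=+10->C
  (4,5):dx=-2,dy=-15->C; (4,6):dx=-3,dy=-7->C; (4,7):dx=-7,dy=-5->C; (4,8):dx=+1,dy=-9->D
  (4,9):dx=-5,dy=+3->D; (4,10):dx=-1,dy=-2->C; (5,6):dx=-1,dy=+8->D; (5,7):dx=-5,dy=+10->D
  (5,8):dx=+3,dy=+6->C; (5,9):dx=-3,dy=+18->D; (5,10):dx=+1,dy=+13->C; (6,7):dx=-4,dy=+2->D
  (6,8):dx=+4,dy=-2->D; (6,9):dx=-2,dy=+10->D; (6,10):dx=+2,dy=+5->C; (7,8):dx=+8,dy=-4->D
  (7,9):dx=+2,dy=+8->C; (7,10):dx=+6,dy=+3->C; (8,9):dx=-6,dy=+12->D; (8,10):dx=-2,dy=+7->D
  (9,10):dx=+4,dy=-5->D
Step 2: C = 19, D = 26, total pairs = 45.
Step 3: tau = (C - D)/(n(n-1)/2) = (19 - 26)/45 = -0.155556.
Step 4: Exact two-sided p-value (enumerate n! = 3628800 permutations of y under H0): p = 0.600654.
Step 5: alpha = 0.1. fail to reject H0.

tau_b = -0.1556 (C=19, D=26), p = 0.600654, fail to reject H0.


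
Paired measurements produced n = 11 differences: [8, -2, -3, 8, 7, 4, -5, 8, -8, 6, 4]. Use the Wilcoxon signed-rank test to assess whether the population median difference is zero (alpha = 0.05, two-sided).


Step 1: Drop any zero differences (none here) and take |d_i|.
|d| = [8, 2, 3, 8, 7, 4, 5, 8, 8, 6, 4]
Step 2: Midrank |d_i| (ties get averaged ranks).
ranks: |8|->9.5, |2|->1, |3|->2, |8|->9.5, |7|->7, |4|->3.5, |5|->5, |8|->9.5, |8|->9.5, |6|->6, |4|->3.5
Step 3: Attach original signs; sum ranks with positive sign and with negative sign.
W+ = 9.5 + 9.5 + 7 + 3.5 + 9.5 + 6 + 3.5 = 48.5
W- = 1 + 2 + 5 + 9.5 = 17.5
(Check: W+ + W- = 66 should equal n(n+1)/2 = 66.)
Step 4: Test statistic W = min(W+, W-) = 17.5.
Step 5: Ties in |d|, so use the tie-corrected normal approximation.
        E[W] = n(n+1)/4 = 11*12/4 = 33.
        Tie groups: |d|=4 (t=2), |d|=8 (t=4); sum(t^3 - t) = 66.
        Var[W] = n(n+1)(2n+1)/24 - sum(t^3-t)/48 = 3036/24 - 66/48 = 125.125.
        z = (W - E[W]) / sqrt(Var[W]) = (17.5 - 33) / 11.1859 = -1.3857.
        Two-sided p = 2*Phi(z) = 0.165848.
Step 6: alpha = 0.05. fail to reject H0.

W+ = 48.5, W- = 17.5, W = min = 17.5, p = 0.165848, fail to reject H0.


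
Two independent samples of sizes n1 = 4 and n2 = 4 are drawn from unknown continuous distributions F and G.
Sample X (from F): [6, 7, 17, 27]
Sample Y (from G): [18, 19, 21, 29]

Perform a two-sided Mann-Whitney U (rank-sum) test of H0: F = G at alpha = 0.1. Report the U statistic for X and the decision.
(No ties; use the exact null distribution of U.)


Step 1: Combine and sort all 8 observations; assign midranks.
sorted (value, group): (6,X), (7,X), (17,X), (18,Y), (19,Y), (21,Y), (27,X), (29,Y)
ranks: 6->1, 7->2, 17->3, 18->4, 19->5, 21->6, 27->7, 29->8
Step 2: Rank sum for X: R1 = 1 + 2 + 3 + 7 = 13.
Step 3: U_X = R1 - n1(n1+1)/2 = 13 - 4*5/2 = 13 - 10 = 3.
       U_Y = n1*n2 - U_X = 16 - 3 = 13.
Step 4: No ties, so the exact null distribution of U (based on enumerating the C(8,4) = 70 equally likely rank assignments) gives the two-sided p-value.
Step 5: p-value = 0.200000; compare to alpha = 0.1. fail to reject H0.

U_X = 3, p = 0.200000, fail to reject H0 at alpha = 0.1.


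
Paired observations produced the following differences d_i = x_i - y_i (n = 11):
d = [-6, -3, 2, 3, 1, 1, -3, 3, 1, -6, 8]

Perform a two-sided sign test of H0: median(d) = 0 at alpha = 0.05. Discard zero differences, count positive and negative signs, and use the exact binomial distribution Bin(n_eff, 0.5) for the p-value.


Step 1: Discard zero differences. Original n = 11; n_eff = number of nonzero differences = 11.
Nonzero differences (with sign): -6, -3, +2, +3, +1, +1, -3, +3, +1, -6, +8
Step 2: Count signs: positive = 7, negative = 4.
Step 3: Under H0: P(positive) = 0.5, so the number of positives S ~ Bin(11, 0.5).
Step 4: Two-sided exact p-value = sum of Bin(11,0.5) probabilities at or below the observed probability = 0.548828.
Step 5: alpha = 0.05. fail to reject H0.

n_eff = 11, pos = 7, neg = 4, p = 0.548828, fail to reject H0.


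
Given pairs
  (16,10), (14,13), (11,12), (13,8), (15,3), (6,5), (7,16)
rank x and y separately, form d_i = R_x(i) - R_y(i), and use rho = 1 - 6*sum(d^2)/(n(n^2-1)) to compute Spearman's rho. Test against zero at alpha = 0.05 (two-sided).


Step 1: Rank x and y separately (midranks; no ties here).
rank(x): 16->7, 14->5, 11->3, 13->4, 15->6, 6->1, 7->2
rank(y): 10->4, 13->6, 12->5, 8->3, 3->1, 5->2, 16->7
Step 2: d_i = R_x(i) - R_y(i); compute d_i^2.
  (7-4)^2=9, (5-6)^2=1, (3-5)^2=4, (4-3)^2=1, (6-1)^2=25, (1-2)^2=1, (2-7)^2=25
sum(d^2) = 66.
Step 3: rho = 1 - 6*66 / (7*(7^2 - 1)) = 1 - 396/336 = -0.178571.
Step 4: Under H0, t = rho * sqrt((n-2)/(1-rho^2)) = -0.4058 ~ t(5).
Step 5: Two-sided p-value from the t-distribution with 5 df = 0.701658.
Step 6: alpha = 0.05. fail to reject H0.

rho = -0.1786, p = 0.701658, fail to reject H0 at alpha = 0.05.


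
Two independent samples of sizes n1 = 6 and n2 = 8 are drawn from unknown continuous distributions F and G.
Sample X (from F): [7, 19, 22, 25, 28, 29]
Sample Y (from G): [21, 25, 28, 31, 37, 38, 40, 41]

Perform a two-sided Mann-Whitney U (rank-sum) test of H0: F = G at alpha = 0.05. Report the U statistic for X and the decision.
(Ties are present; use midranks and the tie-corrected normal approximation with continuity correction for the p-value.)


Step 1: Combine and sort all 14 observations; assign midranks.
sorted (value, group): (7,X), (19,X), (21,Y), (22,X), (25,X), (25,Y), (28,X), (28,Y), (29,X), (31,Y), (37,Y), (38,Y), (40,Y), (41,Y)
ranks: 7->1, 19->2, 21->3, 22->4, 25->5.5, 25->5.5, 28->7.5, 28->7.5, 29->9, 31->10, 37->11, 38->12, 40->13, 41->14
Step 2: Rank sum for X: R1 = 1 + 2 + 4 + 5.5 + 7.5 + 9 = 29.
Step 3: U_X = R1 - n1(n1+1)/2 = 29 - 6*7/2 = 29 - 21 = 8.
       U_Y = n1*n2 - U_X = 48 - 8 = 40.
Step 4: Ties are present, so use the tie-corrected normal approximation (with continuity correction) for the p-value.
Step 5: p-value = 0.044915; compare to alpha = 0.05. reject H0.

U_X = 8, p = 0.044915, reject H0 at alpha = 0.05.


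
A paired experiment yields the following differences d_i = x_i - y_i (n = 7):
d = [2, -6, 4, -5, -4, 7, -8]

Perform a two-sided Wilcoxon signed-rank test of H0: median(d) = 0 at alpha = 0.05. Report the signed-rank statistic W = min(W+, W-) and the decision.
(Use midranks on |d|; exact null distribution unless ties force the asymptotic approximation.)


Step 1: Drop any zero differences (none here) and take |d_i|.
|d| = [2, 6, 4, 5, 4, 7, 8]
Step 2: Midrank |d_i| (ties get averaged ranks).
ranks: |2|->1, |6|->5, |4|->2.5, |5|->4, |4|->2.5, |7|->6, |8|->7
Step 3: Attach original signs; sum ranks with positive sign and with negative sign.
W+ = 1 + 2.5 + 6 = 9.5
W- = 5 + 4 + 2.5 + 7 = 18.5
(Check: W+ + W- = 28 should equal n(n+1)/2 = 28.)
Step 4: Test statistic W = min(W+, W-) = 9.5.
Step 5: Ties in |d|, so use the tie-corrected normal approximation.
        E[W] = n(n+1)/4 = 7*8/4 = 14.
        Tie groups: |d|=4 (t=2); sum(t^3 - t) = 6.
        Var[W] = n(n+1)(2n+1)/24 - sum(t^3-t)/48 = 840/24 - 6/48 = 34.875.
        z = (W - E[W]) / sqrt(Var[W]) = (9.5 - 14) / 5.9055 = -0.7620.
        Two-sided p = 2*Phi(z) = 0.446060.
Step 6: alpha = 0.05. fail to reject H0.

W+ = 9.5, W- = 18.5, W = min = 9.5, p = 0.446060, fail to reject H0.


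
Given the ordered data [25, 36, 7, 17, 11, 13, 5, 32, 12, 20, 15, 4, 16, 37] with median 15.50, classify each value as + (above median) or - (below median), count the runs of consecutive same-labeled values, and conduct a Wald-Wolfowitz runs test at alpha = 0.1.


Step 1: Compute median = 15.50; label A = above, B = below.
Labels in order: AABABBBABABBAA  (n_A = 7, n_B = 7)
Step 2: Count runs R = 9.
Step 3: Under H0 (random ordering), E[R] = 2*n_A*n_B/(n_A+n_B) + 1 = 2*7*7/14 + 1 = 8.0000.
        Var[R] = 2*n_A*n_B*(2*n_A*n_B - n_A - n_B) / ((n_A+n_B)^2 * (n_A+n_B-1)) = 8232/2548 = 3.2308.
        SD[R] = 1.7974.
Step 4: Continuity-corrected z = (R - 0.5 - E[R]) / SD[R] = (9 - 0.5 - 8.0000) / 1.7974 = 0.2782.
Step 5: Two-sided p-value via normal approximation = 2*(1 - Phi(|z|)) = 0.780879.
Step 6: alpha = 0.1. fail to reject H0.

R = 9, z = 0.2782, p = 0.780879, fail to reject H0.


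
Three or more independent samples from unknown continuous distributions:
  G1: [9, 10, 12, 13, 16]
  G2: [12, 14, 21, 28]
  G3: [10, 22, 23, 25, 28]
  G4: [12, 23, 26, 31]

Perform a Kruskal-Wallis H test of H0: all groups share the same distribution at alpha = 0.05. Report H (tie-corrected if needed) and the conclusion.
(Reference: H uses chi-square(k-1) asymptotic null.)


Step 1: Combine all N = 18 observations and assign midranks.
sorted (value, group, rank): (9,G1,1), (10,G1,2.5), (10,G3,2.5), (12,G1,5), (12,G2,5), (12,G4,5), (13,G1,7), (14,G2,8), (16,G1,9), (21,G2,10), (22,G3,11), (23,G3,12.5), (23,G4,12.5), (25,G3,14), (26,G4,15), (28,G2,16.5), (28,G3,16.5), (31,G4,18)
Step 2: Sum ranks within each group.
R_1 = 24.5 (n_1 = 5)
R_2 = 39.5 (n_2 = 4)
R_3 = 56.5 (n_3 = 5)
R_4 = 50.5 (n_4 = 4)
Step 3: H = 12/(N(N+1)) * sum(R_i^2/n_i) - 3(N+1)
     = 12/(18*19) * (24.5^2/5 + 39.5^2/4 + 56.5^2/5 + 50.5^2/4) - 3*19
     = 0.035088 * 1786.12 - 57
     = 5.671053.
Step 4: Ties present; correction factor C = 1 - 42/(18^3 - 18) = 0.992776. Corrected H = 5.671053 / 0.992776 = 5.712318.
Step 5: Under H0, H ~ chi^2(3); p-value = 0.126477.
Step 6: alpha = 0.05. fail to reject H0.

H = 5.7123, df = 3, p = 0.126477, fail to reject H0.


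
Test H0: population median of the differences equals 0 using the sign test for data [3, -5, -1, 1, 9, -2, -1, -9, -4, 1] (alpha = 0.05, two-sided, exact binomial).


Step 1: Discard zero differences. Original n = 10; n_eff = number of nonzero differences = 10.
Nonzero differences (with sign): +3, -5, -1, +1, +9, -2, -1, -9, -4, +1
Step 2: Count signs: positive = 4, negative = 6.
Step 3: Under H0: P(positive) = 0.5, so the number of positives S ~ Bin(10, 0.5).
Step 4: Two-sided exact p-value = sum of Bin(10,0.5) probabilities at or below the observed probability = 0.753906.
Step 5: alpha = 0.05. fail to reject H0.

n_eff = 10, pos = 4, neg = 6, p = 0.753906, fail to reject H0.


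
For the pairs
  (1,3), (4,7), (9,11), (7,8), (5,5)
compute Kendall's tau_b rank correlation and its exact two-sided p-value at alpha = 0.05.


Step 1: Enumerate the 10 unordered pairs (i,j) with i<j and classify each by sign(x_j-x_i) * sign(y_j-y_i).
  (1,2):dx=+3,dy=+4->C; (1,3):dx=+8,dy=+8->C; (1,4):dx=+6,dy=+5->C; (1,5):dx=+4,dy=+2->C
  (2,3):dx=+5,dy=+4->C; (2,4):dx=+3,dy=+1->C; (2,5):dx=+1,dy=-2->D; (3,4):dx=-2,dy=-3->C
  (3,5):dx=-4,dy=-6->C; (4,5):dx=-2,dy=-3->C
Step 2: C = 9, D = 1, total pairs = 10.
Step 3: tau = (C - D)/(n(n-1)/2) = (9 - 1)/10 = 0.800000.
Step 4: Exact two-sided p-value (enumerate n! = 120 permutations of y under H0): p = 0.083333.
Step 5: alpha = 0.05. fail to reject H0.

tau_b = 0.8000 (C=9, D=1), p = 0.083333, fail to reject H0.


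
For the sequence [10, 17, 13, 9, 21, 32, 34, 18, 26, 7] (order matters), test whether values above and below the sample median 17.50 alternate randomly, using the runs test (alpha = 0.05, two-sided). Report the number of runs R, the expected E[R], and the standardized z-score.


Step 1: Compute median = 17.50; label A = above, B = below.
Labels in order: BBBBAAAAAB  (n_A = 5, n_B = 5)
Step 2: Count runs R = 3.
Step 3: Under H0 (random ordering), E[R] = 2*n_A*n_B/(n_A+n_B) + 1 = 2*5*5/10 + 1 = 6.0000.
        Var[R] = 2*n_A*n_B*(2*n_A*n_B - n_A - n_B) / ((n_A+n_B)^2 * (n_A+n_B-1)) = 2000/900 = 2.2222.
        SD[R] = 1.4907.
Step 4: Continuity-corrected z = (R + 0.5 - E[R]) / SD[R] = (3 + 0.5 - 6.0000) / 1.4907 = -1.6771.
Step 5: Two-sided p-value via normal approximation = 2*(1 - Phi(|z|)) = 0.093533.
Step 6: alpha = 0.05. fail to reject H0.

R = 3, z = -1.6771, p = 0.093533, fail to reject H0.
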